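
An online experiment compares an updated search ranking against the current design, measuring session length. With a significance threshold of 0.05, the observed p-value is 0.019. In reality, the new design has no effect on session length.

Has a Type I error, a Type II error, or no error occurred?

Type I error

The conventional null hypothesis is that the new design has no effect on session length.
Since p = 0.019 < α = 0.05, H₀ is rejected.
H₀ is true (actually the new design has no effect on session length).
Rejecting a true H₀ is a Type I error.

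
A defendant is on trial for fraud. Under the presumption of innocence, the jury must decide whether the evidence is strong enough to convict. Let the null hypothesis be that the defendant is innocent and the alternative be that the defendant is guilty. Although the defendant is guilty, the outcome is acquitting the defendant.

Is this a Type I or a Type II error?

'Acquitting the defendant' corresponds to failing to reject H₀.
H₀ was not rejected but H₀ is false — a Type II error (false negative).

Type II error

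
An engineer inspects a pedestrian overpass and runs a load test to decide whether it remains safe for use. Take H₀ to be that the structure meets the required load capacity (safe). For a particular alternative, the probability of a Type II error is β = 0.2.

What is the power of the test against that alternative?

0.8

Power = 1 − β = 1 − 0.2 = 0.8.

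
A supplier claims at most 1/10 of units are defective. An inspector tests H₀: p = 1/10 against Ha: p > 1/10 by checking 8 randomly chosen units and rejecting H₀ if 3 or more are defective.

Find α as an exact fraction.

3809179/100000000

Under H₀, K ~ Binomial(8, 1/10); the Type I error rate is P(K ≥ 3).
α = 1 − P(K ≤ 2) = 1 − 96190821/100000000 = 3809179/100000000.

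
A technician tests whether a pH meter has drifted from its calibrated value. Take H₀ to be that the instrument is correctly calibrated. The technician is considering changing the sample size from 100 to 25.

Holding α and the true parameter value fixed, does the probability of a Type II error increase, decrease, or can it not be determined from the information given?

It increases.

With less data the test statistic is noisier; under Ha, more outcomes land inside the acceptance region.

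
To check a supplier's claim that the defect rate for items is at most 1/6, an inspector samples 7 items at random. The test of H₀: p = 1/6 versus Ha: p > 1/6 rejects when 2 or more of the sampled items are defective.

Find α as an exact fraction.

7703/23328

Under H₀, S ~ Binomial(7, 1/6); the Type I error rate is P(S ≥ 2).
α = 1 − P(S ≤ 1) = 1 − 15625/23328 = 7703/23328.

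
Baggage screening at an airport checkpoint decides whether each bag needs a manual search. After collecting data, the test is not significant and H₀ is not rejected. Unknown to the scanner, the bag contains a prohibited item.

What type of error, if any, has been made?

The conventional null hypothesis here is that the bag contains no prohibited items.
H₀ was not rejected, but H₀ is actually false.
Failing to reject a false null hypothesis is a Type II error (false negative).

Type II error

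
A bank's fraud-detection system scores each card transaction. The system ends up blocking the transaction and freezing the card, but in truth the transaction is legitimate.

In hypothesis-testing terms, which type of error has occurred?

Type I error

The null hypothesis here is that the transaction is legitimate.
'Blocking the transaction and freezing the card' corresponds to rejecting H₀.
H₀ was rejected but H₀ is true — a Type I error (false positive).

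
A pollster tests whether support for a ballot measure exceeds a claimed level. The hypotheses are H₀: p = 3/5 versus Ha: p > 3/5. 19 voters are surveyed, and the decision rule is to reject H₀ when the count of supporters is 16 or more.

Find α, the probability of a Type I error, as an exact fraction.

437914292733/19073486328125

α = P(reject H₀ | H₀ true) = P(X ≥ 16 | p = 3/5), with X ~ Binomial(19, 3/5).
Adding the binomial terms for j = 16 through 19 with p = 3/5 yields 437914292733/19073486328125.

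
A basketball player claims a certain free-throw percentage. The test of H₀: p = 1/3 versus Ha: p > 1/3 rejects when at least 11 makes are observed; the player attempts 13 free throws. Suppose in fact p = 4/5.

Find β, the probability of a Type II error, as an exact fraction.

β = P(fail to reject H₀ | Ha true) = P(S ≤ 10 | p = 4/5), S ~ Binomial(13, 4/5).
Equivalently, β = 1 − P(S ≥ 11) = 608334741/1220703125.

608334741/1220703125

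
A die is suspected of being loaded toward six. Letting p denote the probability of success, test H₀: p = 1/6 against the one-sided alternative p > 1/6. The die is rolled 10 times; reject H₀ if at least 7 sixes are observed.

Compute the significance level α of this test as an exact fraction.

α = P(reject H₀ | H₀ true) = P(X ≥ 7 | p = 1/6), with X ~ Binomial(10, 1/6).
Adding the binomial terms for j = 7 through 10 with p = 1/6 yields 337/1259712.

337/1259712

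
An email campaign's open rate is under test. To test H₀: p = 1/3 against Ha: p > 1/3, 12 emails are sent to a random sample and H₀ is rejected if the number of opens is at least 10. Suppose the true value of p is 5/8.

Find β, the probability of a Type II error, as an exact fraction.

60916742361/68719476736

β = P(fail to reject H₀ | Ha true) = P(Y ≤ 9 | p = 5/8), Y ~ Binomial(12, 5/8).
Summing C(12,j)·(5/8)^j·(3/8)^{12-j} for j = 0..9 gives 60916742361/68719476736.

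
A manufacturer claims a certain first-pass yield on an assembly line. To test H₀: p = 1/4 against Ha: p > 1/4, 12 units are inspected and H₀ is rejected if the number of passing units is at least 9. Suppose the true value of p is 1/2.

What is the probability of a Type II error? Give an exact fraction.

3797/4096

β = P(fail to reject H₀ | Ha true) = P(K ≤ 8 | p = 1/2), K ~ Binomial(12, 1/2).
Adding the binomial probabilities P(K=0)+…+P(K=8) at p = 1/2 gives 3797/4096.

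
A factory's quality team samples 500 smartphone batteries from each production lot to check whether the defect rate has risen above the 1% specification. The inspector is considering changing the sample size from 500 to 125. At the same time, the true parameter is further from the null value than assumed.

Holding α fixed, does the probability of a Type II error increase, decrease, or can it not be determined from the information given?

Cannot be determined from the information given.

The first change alone would make β increase; the second alone would make β decrease. Which effect dominates depends on the magnitudes, which are not given.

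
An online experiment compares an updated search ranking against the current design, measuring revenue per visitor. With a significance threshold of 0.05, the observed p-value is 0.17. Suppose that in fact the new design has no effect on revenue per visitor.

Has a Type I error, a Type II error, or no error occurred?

Neither — the decision is correct.

The conventional null hypothesis is that the new design has no effect on revenue per visitor.
Since p = 0.17 ≥ α = 0.05, H₀ is not rejected.
H₀ is true (actually the new design has no effect on revenue per visitor).
The decision matches the true state — no error.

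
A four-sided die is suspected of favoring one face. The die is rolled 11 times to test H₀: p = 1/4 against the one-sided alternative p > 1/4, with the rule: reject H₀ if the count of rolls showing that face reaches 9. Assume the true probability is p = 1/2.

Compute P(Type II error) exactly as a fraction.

1981/2048

Under the alternative p = 1/2, K ~ Binomial(11, 1/2); β is the probability the test does not reject, P(K < 9).
Adding the binomial probabilities P(K=0)+…+P(K=8) at p = 1/2 gives 1981/2048.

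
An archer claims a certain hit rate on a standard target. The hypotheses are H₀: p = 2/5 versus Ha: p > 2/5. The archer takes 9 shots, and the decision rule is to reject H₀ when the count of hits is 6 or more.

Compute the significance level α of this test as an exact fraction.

α = P(reject H₀ | H₀ true) = P(Y ≥ 6 | p = 2/5), with Y ~ Binomial(9, 2/5).
Summing C(9,j)(2/5)^j(3/5)^{9−j} for j = 6,…,9 gives 194048/1953125.

194048/1953125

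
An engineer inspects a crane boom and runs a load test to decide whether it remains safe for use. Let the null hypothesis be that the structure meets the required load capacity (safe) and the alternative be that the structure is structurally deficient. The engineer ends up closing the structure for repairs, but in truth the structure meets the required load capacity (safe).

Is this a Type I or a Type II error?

'Closing the structure for repairs' corresponds to rejecting H₀.
H₀ was rejected but H₀ is true — a Type I error (false positive).

Type I error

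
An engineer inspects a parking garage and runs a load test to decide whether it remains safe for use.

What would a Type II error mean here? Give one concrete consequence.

With the conventional null hypothesis that the structure meets the required load capacity (safe):
A Type II error is failing to reject H₀ when H₀ is false.
Here that means keeping the structure open when actually the structure is structurally deficient.

A Type II error would mean concluding that the structure meets the required load capacity (safe) (or at least failing to establish that the structure is structurally deficient) when in fact the structure is structurally deficient. Consequence: a deficient structure remains in service and may fail under load.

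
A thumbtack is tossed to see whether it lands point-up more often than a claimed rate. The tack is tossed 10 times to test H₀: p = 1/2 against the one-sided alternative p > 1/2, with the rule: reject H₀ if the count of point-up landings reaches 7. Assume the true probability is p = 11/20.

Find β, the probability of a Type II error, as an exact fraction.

1878942860721/2560000000000

A Type II error is failing to reject when Ha holds: with p = 11/20, β = P(S ≤ 6).
Equivalently, β = 1 − P(S ≥ 7) = 1878942860721/2560000000000.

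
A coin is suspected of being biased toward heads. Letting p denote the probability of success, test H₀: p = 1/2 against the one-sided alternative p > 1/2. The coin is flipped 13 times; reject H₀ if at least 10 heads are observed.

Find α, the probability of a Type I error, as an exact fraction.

Under H₀, S ~ Binomial(13, 1/2), and α = P(S ≥ 10).
Summing the upper tail: (286 + 78 + 13 + 1) / 2^13 = 378/8192 = 189/4096.

189/4096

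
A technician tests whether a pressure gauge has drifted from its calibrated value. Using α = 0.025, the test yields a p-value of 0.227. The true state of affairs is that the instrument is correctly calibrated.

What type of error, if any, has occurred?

The conventional null hypothesis is that the instrument is correctly calibrated.
Since p = 0.227 ≥ α = 0.025, H₀ is not rejected.
H₀ is true (actually the instrument is correctly calibrated).
The decision matches the true state — no error.

No error — this is a correct decision.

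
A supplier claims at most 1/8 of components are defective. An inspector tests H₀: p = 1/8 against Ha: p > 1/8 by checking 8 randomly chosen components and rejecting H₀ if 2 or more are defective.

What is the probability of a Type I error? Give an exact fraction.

4424071/16777216

α = P(reject H₀ | H₀ true) = P(K ≥ 2 | p = 1/8), K ~ Binomial(8, 1/8).
Via the complement, α = 1 − Σ_{j=0}^{1} C(8,j)(1/8)^j(7/8)^{8-j} = 4424071/16777216.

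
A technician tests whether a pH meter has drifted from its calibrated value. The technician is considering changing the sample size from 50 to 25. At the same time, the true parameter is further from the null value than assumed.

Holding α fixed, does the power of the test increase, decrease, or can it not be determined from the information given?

The first change alone would make β increase; the second alone would make β decrease. Which effect dominates depends on the magnitudes, which are not given.
Since power = 1 − β, the effect on power is likewise indeterminate.

Cannot be determined from the information given.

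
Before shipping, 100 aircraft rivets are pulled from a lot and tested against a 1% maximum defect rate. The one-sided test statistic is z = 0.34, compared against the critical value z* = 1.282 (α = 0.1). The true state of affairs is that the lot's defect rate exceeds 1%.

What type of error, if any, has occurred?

The conventional null hypothesis is that the lot's defect rate is 1% (within specification).
Since z = 0.34 ≤ z* = 1.282, H₀ is not rejected.
H₀ is false (actually the lot's defect rate exceeds 1%).
Failing to reject a false H₀ is a Type II error.

Type II error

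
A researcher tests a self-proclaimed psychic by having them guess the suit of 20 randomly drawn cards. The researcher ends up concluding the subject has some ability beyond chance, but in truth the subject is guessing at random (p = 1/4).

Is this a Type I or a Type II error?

The null hypothesis here is that the subject is guessing at random (p = 1/4).
'Concluding the subject has some ability beyond chance' corresponds to rejecting H₀.
H₀ was rejected but H₀ is true — a Type I error (false positive).

Type I error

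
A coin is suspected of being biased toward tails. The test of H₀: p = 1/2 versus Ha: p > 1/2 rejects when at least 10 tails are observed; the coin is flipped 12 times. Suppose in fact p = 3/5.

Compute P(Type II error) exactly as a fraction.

Under the alternative p = 3/5, K ~ Binomial(12, 3/5); β is the probability the test does not reject, P(K < 10).
Summing C(12,j)·(3/5)^j·(2/5)^{12-j} for j = 0..9 gives 44753744/48828125.

44753744/48828125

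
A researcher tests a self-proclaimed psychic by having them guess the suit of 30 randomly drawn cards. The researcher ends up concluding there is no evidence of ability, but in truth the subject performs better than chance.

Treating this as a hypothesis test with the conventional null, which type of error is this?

Type II error

The null hypothesis here is that the subject is guessing at random (p = 1/4).
'Concluding there is no evidence of ability' corresponds to failing to reject H₀.
H₀ was not rejected but H₀ is false — a Type II error (false negative).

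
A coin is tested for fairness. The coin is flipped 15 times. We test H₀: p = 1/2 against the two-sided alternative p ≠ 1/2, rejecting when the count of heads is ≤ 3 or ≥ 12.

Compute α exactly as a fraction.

9/256

Under H₀, X ~ Binomial(15, 1/2); α is the probability of landing in either tail, P(X ≤ 3) + P(X ≥ 12).
Each tail has probability (1 + 15 + 105 + 455)/32768; doubling gives α = 1152/32768 = 9/256.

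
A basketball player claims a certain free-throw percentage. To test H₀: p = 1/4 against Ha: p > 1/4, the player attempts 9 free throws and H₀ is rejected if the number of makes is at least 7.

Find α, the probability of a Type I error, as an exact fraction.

Under H₀, X ~ Binomial(9, 1/4), and α = P(X ≥ 7).
Summing C(9,j)(1/4)^j(3/4)^{9−j} for j = 7,…,9 gives 11/8192.

11/8192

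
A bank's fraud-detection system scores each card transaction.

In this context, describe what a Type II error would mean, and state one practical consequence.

A Type II error would mean concluding that the transaction is legitimate (or at least failing to establish that the transaction is fraudulent) when in fact the transaction is fraudulent. Consequence: a fraudulent charge goes through and the bank absorbs the loss.

With the conventional null hypothesis that the transaction is legitimate:
A Type II error is failing to reject H₀ when H₀ is false.
Here that means approving the transaction when actually the transaction is fraudulent.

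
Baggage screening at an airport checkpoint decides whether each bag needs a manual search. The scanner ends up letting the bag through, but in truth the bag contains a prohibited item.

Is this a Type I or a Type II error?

The null hypothesis here is that the bag contains no prohibited items.
'Letting the bag through' corresponds to failing to reject H₀.
H₀ was not rejected but H₀ is false — a Type II error (false negative).

Type II error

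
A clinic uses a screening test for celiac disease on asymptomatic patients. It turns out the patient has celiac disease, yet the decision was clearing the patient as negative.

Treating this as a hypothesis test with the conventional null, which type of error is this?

Type II error

The null hypothesis here is that the patient does not have celiac disease.
'Clearing the patient as negative' corresponds to failing to reject H₀.
H₀ was not rejected but H₀ is false — a Type II error (false negative).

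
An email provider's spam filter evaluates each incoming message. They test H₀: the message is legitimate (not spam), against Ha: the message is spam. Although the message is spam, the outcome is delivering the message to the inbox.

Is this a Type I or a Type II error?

Type II error

'Delivering the message to the inbox' corresponds to failing to reject H₀.
H₀ was not rejected but H₀ is false — a Type II error (false negative).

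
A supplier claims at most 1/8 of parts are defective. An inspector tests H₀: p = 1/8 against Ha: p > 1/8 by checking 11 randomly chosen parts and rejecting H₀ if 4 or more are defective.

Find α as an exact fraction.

41842445/1073741824

α = P(reject H₀ | H₀ true) = P(X ≥ 4 | p = 1/8), X ~ Binomial(11, 1/8).
Via the complement, α = 1 − Σ_{j=0}^{3} C(11,j)(1/8)^j(7/8)^{11-j} = 41842445/1073741824.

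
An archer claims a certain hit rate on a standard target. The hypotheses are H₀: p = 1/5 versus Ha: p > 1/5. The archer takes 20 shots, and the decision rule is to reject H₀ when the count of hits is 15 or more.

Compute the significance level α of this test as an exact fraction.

Under H₀, X ~ Binomial(20, 1/5), and α = P(X ≥ 15).
P(X ≥ 15) = Σ_{j=15}^{20} C(20,j)·(1/5)^j·(4/5)^{20-j} = 17192497/95367431640625.

17192497/95367431640625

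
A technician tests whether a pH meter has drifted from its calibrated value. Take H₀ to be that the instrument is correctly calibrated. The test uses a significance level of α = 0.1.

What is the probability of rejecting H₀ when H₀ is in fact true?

0.1

The significance level α is, by definition, the probability of a Type I error — P(reject H₀ | H₀ true).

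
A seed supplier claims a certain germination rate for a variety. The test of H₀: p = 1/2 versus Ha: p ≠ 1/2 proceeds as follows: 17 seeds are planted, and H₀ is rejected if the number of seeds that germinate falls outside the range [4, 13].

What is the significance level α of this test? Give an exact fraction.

α = P(X ≤ 3 or X ≥ 14 | p = 1/2), X ~ Binomial(17, 1/2).
By symmetry, α = 2·P(X ≤ 3) = 2·(1 + 17 + 136 + 680)/131072 = 1668/131072 = 417/32768.

417/32768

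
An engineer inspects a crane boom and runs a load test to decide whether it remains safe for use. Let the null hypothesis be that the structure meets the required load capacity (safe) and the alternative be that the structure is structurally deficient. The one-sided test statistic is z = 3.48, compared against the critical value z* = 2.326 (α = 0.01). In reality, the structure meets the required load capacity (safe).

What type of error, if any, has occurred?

Type I error

Since z = 3.48 > z* = 2.326, H₀ is rejected.
H₀ is true (actually the structure meets the required load capacity (safe)).
Rejecting a true H₀ is a Type I error.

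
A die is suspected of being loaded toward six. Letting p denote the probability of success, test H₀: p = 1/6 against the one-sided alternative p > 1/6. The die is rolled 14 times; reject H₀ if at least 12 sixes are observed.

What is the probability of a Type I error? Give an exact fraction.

The Type I error probability is α = P(X ≥ 12) computed under H₀, where X ~ Binomial(14, 1/6).
P(X ≥ 12) = Σ_{j=12}^{14} C(14,j)·(1/6)^j·(5/6)^{14-j} = 391/13060694016.

391/13060694016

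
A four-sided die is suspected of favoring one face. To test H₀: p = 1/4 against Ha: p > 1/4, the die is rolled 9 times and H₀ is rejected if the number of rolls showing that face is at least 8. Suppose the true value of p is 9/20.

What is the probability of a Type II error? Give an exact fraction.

126837738533/128000000000

β = P(fail to reject H₀ | Ha true) = P(X ≤ 7 | p = 9/20), X ~ Binomial(9, 9/20).
Equivalently, β = 1 − P(X ≥ 8) = 126837738533/128000000000.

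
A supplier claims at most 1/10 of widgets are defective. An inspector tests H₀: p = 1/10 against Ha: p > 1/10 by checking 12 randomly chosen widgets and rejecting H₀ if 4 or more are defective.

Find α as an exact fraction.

5127494033/200000000000

The significance level is the probability, assuming p = 1/10, of seeing 4 or more defectives in 12 draws.
Via the complement, α = 1 − Σ_{j=0}^{3} C(12,j)(1/10)^j(9/10)^{12-j} = 5127494033/200000000000.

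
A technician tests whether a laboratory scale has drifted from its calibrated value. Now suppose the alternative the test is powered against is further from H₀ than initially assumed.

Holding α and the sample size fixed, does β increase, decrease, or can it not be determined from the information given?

A larger true effect moves the Ha sampling distribution further from the H₀ critical value, making rejection more likely when Ha is true.

It decreases.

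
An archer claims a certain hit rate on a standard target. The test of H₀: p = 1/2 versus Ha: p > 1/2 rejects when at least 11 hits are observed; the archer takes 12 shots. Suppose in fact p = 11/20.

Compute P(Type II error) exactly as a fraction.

4062047911197291/4096000000000000

A Type II error is failing to reject when Ha holds: with p = 11/20, β = P(K ≤ 10).
Summing C(12,j)·(11/20)^j·(9/20)^{12-j} for j = 0..10 gives 4062047911197291/4096000000000000.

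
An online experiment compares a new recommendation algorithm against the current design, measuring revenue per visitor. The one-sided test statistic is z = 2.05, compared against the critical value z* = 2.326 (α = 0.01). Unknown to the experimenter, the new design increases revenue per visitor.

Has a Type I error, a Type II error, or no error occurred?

The conventional null hypothesis is that the new design has no effect on revenue per visitor.
Since z = 2.05 ≤ z* = 2.326, H₀ is not rejected.
H₀ is false (actually the new design increases revenue per visitor).
Failing to reject a false H₀ is a Type II error.

Type II error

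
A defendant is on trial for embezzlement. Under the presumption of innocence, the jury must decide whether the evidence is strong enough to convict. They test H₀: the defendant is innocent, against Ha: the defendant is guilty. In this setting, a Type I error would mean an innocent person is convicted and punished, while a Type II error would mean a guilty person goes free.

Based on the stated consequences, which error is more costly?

Type I error

The Type I consequence (an innocent person is convicted and punished) is more severe than the Type II consequence (a guilty person goes free).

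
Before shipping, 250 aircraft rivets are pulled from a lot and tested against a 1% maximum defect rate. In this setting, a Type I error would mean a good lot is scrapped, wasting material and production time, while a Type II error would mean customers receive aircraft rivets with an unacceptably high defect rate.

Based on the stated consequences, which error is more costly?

Type II error

The Type II consequence (customers receive aircraft rivets with an unacceptably high defect rate) is more severe than the Type I consequence (a good lot is scrapped, wasting material and production time).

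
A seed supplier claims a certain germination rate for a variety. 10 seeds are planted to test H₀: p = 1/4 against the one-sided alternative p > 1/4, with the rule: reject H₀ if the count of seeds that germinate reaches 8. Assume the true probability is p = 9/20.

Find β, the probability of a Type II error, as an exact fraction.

Under the alternative p = 9/20, Y ~ Binomial(10, 9/20); β is the probability the test does not reject, P(Y < 8).
Adding the binomial probabilities P(Y=0)+…+P(Y=7) at p = 9/20 gives 2489876891491/2560000000000.

2489876891491/2560000000000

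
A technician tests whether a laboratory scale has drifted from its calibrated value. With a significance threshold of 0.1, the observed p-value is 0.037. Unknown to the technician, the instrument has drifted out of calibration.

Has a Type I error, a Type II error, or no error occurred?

No error — this is a correct decision.

The conventional null hypothesis is that the instrument is correctly calibrated.
Since p = 0.037 < α = 0.1, H₀ is rejected.
H₀ is false (actually the instrument has drifted out of calibration).
The decision matches the true state — no error.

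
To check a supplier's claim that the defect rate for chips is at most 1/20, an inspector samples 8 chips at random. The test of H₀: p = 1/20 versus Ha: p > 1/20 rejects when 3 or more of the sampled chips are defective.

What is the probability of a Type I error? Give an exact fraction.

148178379/25600000000

α = P(reject H₀ | H₀ true) = P(Y ≥ 3 | p = 1/20), Y ~ Binomial(8, 1/20).
Via the complement, α = 1 − Σ_{j=0}^{2} C(8,j)(1/20)^j(19/20)^{8-j} = 148178379/25600000000.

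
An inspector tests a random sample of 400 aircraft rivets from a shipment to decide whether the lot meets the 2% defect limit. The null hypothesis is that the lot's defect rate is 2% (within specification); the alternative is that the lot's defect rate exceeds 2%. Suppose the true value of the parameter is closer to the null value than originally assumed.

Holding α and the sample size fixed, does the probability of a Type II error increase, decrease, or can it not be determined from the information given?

A smaller departure from H₀ means the test statistic under Ha is distributed closer to where it would be under H₀; rejection becomes less likely.

It increases.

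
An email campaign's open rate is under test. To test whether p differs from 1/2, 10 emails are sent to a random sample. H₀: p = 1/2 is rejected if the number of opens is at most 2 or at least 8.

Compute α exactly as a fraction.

Under H₀, K ~ Binomial(10, 1/2); α is the probability of landing in either tail, P(K ≤ 2) + P(K ≥ 8).
The two tails are symmetric, so α = 2·(1 + 10 + 45)/2^10 = 112/1024 = 7/64.

7/64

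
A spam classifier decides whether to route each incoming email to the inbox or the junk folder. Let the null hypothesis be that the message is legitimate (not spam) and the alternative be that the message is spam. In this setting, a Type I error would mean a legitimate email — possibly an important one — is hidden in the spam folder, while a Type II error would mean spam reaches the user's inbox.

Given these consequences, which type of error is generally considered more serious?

Type I error

The Type I consequence (a legitimate email — possibly an important one — is hidden in the spam folder) is more severe than the Type II consequence (spam reaches the user's inbox).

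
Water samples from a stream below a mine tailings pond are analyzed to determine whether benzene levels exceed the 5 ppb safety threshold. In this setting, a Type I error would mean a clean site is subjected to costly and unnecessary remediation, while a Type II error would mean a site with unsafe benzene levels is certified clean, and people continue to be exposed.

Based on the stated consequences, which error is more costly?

Type II error

The Type II consequence (a site with unsafe benzene levels is certified clean, and people continue to be exposed) is more severe than the Type I consequence (a clean site is subjected to costly and unnecessary remediation).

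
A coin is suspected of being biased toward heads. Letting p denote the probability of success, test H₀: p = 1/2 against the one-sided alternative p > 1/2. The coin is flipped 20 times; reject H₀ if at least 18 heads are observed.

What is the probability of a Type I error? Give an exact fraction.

Under H₀, S ~ Binomial(20, 1/2), and α = P(S ≥ 18).
That's C(20,18) + C(20,19) + C(20,20) over 2^20, i.e. (190 + 20 + 1)/1048576 = 211/1048576.

211/1048576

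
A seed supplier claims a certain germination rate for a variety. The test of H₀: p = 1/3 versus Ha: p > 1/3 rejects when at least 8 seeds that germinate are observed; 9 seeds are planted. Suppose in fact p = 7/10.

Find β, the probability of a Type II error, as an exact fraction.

401998383/500000000

β = P(fail to reject H₀ | Ha true) = P(K ≤ 7 | p = 7/10), K ~ Binomial(9, 7/10).
Equivalently, β = 1 − P(K ≥ 8) = 401998383/500000000.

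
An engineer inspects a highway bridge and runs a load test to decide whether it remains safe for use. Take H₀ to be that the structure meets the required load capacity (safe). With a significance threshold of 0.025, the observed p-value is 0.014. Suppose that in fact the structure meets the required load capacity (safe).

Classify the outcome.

Since p = 0.014 < α = 0.025, H₀ is rejected.
H₀ is true (actually the structure meets the required load capacity (safe)).
Rejecting a true H₀ is a Type I error.

Type I error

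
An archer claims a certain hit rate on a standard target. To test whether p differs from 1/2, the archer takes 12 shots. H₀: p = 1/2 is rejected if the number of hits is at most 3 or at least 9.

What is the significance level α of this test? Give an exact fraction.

α = P(X ≤ 3 or X ≥ 9 | p = 1/2), X ~ Binomial(12, 1/2).
Each tail has probability (1 + 12 + 66 + 220)/4096; doubling gives α = 598/4096 = 299/2048.

299/2048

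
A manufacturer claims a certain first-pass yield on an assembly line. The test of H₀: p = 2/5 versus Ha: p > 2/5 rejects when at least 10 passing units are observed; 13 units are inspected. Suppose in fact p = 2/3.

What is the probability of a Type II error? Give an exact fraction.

1080275/1594323

Under the alternative p = 2/3, K ~ Binomial(13, 2/3); β is the probability the test does not reject, P(K < 10).
Equivalently, β = 1 − P(K ≥ 10) = 1080275/1594323.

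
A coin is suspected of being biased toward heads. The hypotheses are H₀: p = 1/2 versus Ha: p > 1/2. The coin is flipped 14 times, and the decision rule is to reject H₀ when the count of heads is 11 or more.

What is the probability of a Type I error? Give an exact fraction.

235/8192

The Type I error probability is α = P(X ≥ 11) computed under H₀, where X ~ Binomial(14, 1/2).
Summing the upper tail: (364 + 91 + 14 + 1) / 2^14 = 470/16384 = 235/8192.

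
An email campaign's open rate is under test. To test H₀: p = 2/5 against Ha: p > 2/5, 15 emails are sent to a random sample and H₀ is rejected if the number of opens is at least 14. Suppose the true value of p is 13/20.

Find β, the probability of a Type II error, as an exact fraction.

β = P(fail to reject H₀ | Ha true) = P(Y ≤ 13 | p = 13/20), Y ~ Binomial(15, 13/20).
Equivalently, β = 1 − P(Y ≥ 14) = 16151694793243741949/16384000000000000000.

16151694793243741949/16384000000000000000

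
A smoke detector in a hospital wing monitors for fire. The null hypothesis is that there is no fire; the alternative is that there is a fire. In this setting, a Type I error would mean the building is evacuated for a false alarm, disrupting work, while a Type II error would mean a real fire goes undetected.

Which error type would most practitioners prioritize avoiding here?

Type II error

The Type II consequence (a real fire goes undetected) is more severe than the Type I consequence (the building is evacuated for a false alarm, disrupting work).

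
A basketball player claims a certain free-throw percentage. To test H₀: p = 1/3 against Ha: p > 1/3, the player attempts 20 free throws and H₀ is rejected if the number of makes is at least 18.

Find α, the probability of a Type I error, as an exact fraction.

89/387420489

α = P(reject H₀ | H₀ true) = P(X ≥ 18 | p = 1/3), with X ~ Binomial(20, 1/3).
Summing C(20,j)(1/3)^j(2/3)^{20−j} for j = 18,…,20 gives 89/387420489.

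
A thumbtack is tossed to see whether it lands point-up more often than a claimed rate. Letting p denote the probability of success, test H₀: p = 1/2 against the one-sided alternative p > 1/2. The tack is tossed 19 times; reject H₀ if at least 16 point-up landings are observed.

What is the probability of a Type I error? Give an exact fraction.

Under H₀, X ~ Binomial(19, 1/2), and α = P(X ≥ 16).
Summing the upper tail: (969 + 171 + 19 + 1) / 2^19 = 1160/524288 = 145/65536.

145/65536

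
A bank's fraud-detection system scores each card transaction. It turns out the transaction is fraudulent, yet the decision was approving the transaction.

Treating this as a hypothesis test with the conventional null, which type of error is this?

Type II error

The null hypothesis here is that the transaction is legitimate.
'Approving the transaction' corresponds to failing to reject H₀.
H₀ was not rejected but H₀ is false — a Type II error (false negative).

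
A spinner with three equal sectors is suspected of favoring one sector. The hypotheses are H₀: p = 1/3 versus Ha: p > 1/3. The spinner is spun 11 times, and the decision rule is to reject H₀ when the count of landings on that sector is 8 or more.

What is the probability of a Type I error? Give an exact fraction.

The Type I error probability is α = P(S ≥ 8) computed under H₀, where S ~ Binomial(11, 1/3).
Adding the binomial terms for j = 8 through 11 with p = 1/3 yields 521/59049.

521/59049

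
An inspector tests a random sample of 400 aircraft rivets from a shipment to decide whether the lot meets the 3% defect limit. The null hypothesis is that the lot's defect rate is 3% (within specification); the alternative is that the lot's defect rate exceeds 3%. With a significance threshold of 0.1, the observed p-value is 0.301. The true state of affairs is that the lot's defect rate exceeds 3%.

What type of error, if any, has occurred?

Since p = 0.301 ≥ α = 0.1, H₀ is not rejected.
H₀ is false (actually the lot's defect rate exceeds 3%).
Failing to reject a false H₀ is a Type II error.

Type II error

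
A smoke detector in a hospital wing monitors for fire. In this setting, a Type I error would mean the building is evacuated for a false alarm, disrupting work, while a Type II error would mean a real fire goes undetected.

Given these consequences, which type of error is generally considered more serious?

Type II error

The Type II consequence (a real fire goes undetected) is more severe than the Type I consequence (the building is evacuated for a false alarm, disrupting work).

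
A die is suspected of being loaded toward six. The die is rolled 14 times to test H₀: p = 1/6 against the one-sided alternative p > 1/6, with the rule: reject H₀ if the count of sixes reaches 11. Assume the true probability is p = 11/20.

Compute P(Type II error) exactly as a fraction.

767413934602409223/819200000000000000

β = P(fail to reject H₀ | Ha true) = P(K ≤ 10 | p = 11/20), K ~ Binomial(14, 11/20).
Summing C(14,j)·(11/20)^j·(9/20)^{14-j} for j = 0..10 gives 767413934602409223/819200000000000000.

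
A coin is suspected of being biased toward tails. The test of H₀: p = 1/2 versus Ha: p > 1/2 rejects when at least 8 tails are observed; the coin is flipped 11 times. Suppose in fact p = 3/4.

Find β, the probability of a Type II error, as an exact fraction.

β = P(fail to reject H₀ | Ha true) = P(Y ≤ 7 | p = 3/4), Y ~ Binomial(11, 3/4).
Adding the binomial probabilities P(Y=0)+…+P(Y=7) at p = 3/4 gives 150311/524288.

150311/524288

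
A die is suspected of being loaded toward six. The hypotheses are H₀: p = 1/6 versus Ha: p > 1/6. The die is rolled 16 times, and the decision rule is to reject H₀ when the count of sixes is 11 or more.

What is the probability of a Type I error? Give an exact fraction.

The Type I error probability is α = P(K ≥ 11) computed under H₀, where K ~ Binomial(16, 1/6).
Adding the binomial terms for j = 11 through 16 with p = 1/6 yields 4953527/940369969152.

4953527/940369969152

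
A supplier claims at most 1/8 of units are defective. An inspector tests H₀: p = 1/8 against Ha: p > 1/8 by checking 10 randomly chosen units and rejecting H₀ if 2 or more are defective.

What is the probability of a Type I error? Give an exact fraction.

387730505/1073741824

The significance level is the probability, assuming p = 1/8, of seeing 2 or more defectives in 10 draws.
Via the complement, α = 1 − Σ_{j=0}^{1} C(10,j)(1/8)^j(7/8)^{10-j} = 387730505/1073741824.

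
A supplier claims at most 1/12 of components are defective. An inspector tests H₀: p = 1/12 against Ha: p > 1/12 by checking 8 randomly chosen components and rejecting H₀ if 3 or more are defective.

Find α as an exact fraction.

Under H₀, X ~ Binomial(8, 1/12); the Type I error rate is P(X ≥ 3).
Via the complement, α = 1 − Σ_{j=0}^{2} C(8,j)(1/12)^j(11/12)^{8-j} = 3373913/143327232.

3373913/143327232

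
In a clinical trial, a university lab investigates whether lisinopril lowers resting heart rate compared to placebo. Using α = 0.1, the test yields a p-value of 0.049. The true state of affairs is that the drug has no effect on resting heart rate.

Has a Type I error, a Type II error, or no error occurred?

Type I error

The conventional null hypothesis is that the drug has no effect on resting heart rate.
Since p = 0.049 < α = 0.1, H₀ is rejected.
H₀ is true (actually the drug has no effect on resting heart rate).
Rejecting a true H₀ is a Type I error.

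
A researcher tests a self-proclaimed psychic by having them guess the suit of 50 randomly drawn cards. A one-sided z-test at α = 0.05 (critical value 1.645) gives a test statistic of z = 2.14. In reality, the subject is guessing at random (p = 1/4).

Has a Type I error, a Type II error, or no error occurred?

The conventional null hypothesis is that the subject is guessing at random (p = 1/4).
Since z = 2.14 > z* = 1.645, H₀ is rejected.
H₀ is true (actually the subject is guessing at random (p = 1/4)).
Rejecting a true H₀ is a Type I error.

Type I error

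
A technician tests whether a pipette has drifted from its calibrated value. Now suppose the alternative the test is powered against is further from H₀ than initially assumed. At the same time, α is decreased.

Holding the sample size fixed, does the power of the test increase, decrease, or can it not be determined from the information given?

The first change alone would make β decrease; the second alone would make β increase. Which effect dominates depends on the magnitudes, which are not given.
Since power = 1 − β, the effect on power is likewise indeterminate.

Cannot be determined from the information given.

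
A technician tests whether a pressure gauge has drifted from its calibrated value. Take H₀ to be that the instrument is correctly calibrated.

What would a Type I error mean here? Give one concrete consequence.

A Type I error is rejecting H₀ when H₀ is true.
Here that means pulling the instrument for recalibration when actually the instrument is correctly calibrated.

A Type I error would mean concluding that the instrument has drifted out of calibration when in fact the instrument is correctly calibrated. Consequence: a properly working instrument is taken offline unnecessarily.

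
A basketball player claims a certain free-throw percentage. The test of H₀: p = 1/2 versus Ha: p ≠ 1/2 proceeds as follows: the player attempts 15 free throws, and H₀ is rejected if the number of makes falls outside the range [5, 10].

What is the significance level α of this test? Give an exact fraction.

1941/16384

The significance level is the null-hypothesis probability of the rejection region {≤4} ∪ {≥11}.
By symmetry, α = 2·P(Y ≤ 4) = 2·(1 + 15 + 105 + 455 + 1365)/32768 = 3882/32768 = 1941/16384.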